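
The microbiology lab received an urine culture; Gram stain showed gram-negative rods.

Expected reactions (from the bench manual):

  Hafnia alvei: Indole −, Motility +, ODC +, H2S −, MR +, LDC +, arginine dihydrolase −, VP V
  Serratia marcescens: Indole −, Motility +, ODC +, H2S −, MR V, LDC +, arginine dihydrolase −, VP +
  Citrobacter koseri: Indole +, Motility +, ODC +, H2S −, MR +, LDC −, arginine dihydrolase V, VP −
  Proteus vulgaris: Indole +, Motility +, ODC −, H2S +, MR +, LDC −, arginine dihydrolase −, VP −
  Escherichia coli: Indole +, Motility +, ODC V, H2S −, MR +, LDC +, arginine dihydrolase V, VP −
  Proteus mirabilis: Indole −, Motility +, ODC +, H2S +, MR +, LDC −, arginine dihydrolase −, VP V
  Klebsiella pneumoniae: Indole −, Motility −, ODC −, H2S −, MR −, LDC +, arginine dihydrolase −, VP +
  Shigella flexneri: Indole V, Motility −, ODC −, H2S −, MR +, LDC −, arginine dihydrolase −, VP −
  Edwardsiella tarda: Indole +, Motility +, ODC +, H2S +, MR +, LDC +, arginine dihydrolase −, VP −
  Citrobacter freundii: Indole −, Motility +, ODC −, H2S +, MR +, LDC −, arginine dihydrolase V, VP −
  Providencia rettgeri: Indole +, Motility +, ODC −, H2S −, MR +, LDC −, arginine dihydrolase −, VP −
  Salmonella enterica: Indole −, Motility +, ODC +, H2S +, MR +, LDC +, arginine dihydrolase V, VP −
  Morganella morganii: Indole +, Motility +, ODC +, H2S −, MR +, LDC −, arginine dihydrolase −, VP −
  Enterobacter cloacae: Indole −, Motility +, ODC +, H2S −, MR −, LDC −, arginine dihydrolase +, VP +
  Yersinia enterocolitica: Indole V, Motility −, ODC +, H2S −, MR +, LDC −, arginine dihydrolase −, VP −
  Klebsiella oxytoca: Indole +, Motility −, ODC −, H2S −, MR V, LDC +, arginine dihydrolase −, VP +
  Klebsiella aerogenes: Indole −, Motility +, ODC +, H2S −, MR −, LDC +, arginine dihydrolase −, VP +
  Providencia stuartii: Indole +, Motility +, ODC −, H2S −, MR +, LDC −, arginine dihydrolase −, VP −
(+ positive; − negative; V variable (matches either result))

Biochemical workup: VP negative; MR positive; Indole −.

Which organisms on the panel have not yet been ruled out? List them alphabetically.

Citrobacter freundii, Hafnia alvei, Proteus mirabilis, Salmonella enterica, Shigella flexneri, Yersinia enterocolitica

Indole −: excludes 8 organisms — 10 left.
MR +: excludes Klebsiella pneumoniae, Enterobacter cloacae, Klebsiella aerogenes — 7 left.
VP −: excludes Serratia marcescens — 6 left.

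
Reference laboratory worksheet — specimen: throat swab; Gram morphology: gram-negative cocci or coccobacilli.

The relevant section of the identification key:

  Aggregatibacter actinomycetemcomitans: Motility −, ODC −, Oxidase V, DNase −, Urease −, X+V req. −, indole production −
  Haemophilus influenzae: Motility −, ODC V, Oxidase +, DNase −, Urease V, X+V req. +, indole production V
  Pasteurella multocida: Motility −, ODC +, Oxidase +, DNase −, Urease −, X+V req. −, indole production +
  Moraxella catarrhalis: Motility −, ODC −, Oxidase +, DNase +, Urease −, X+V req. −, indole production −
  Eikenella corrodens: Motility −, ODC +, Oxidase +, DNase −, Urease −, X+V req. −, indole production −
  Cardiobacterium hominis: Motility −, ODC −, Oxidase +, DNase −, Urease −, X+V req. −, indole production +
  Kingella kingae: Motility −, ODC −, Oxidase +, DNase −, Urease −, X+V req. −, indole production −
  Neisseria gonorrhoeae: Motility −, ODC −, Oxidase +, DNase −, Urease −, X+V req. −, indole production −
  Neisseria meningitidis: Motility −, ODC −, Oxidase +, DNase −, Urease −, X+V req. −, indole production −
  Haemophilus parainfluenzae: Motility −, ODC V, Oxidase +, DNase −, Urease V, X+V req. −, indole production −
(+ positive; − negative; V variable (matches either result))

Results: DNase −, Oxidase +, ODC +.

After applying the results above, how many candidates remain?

ODC +: excludes 6 organisms — 4 left.
Oxidase +: all 4 remaining candidates are consistent.
DNase −: all 4 remaining candidates are consistent.
Still consistent: Eikenella corrodens, Haemophilus influenzae, Haemophilus parainfluenzae, Pasteurella multocida.

4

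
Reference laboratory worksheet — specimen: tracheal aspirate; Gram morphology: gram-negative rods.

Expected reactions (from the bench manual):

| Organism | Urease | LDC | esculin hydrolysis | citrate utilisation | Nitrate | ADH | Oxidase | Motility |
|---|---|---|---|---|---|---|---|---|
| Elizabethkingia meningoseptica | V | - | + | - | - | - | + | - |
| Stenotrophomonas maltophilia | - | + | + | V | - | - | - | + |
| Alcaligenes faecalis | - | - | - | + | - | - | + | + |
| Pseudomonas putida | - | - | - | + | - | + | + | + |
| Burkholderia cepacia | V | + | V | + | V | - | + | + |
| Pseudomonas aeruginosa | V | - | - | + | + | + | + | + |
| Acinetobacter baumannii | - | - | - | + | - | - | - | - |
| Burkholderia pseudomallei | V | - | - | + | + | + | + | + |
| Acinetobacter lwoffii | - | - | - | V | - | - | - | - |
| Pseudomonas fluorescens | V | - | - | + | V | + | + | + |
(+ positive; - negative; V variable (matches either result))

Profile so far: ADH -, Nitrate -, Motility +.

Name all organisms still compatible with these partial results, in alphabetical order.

ADH -: excludes Pseudomonas putida, Pseudomonas aeruginosa, Burkholderia pseudomallei, Pseudomonas fluorescens — 6 left.
Motility +: excludes Elizabethkingia meningoseptica, Acinetobacter baumannii, Acinetobacter lwoffii — 3 left.
Nitrate -: all 3 remaining candidates are consistent.

Alcaligenes faecalis, Burkholderia cepacia, Stenotrophomonas maltophilia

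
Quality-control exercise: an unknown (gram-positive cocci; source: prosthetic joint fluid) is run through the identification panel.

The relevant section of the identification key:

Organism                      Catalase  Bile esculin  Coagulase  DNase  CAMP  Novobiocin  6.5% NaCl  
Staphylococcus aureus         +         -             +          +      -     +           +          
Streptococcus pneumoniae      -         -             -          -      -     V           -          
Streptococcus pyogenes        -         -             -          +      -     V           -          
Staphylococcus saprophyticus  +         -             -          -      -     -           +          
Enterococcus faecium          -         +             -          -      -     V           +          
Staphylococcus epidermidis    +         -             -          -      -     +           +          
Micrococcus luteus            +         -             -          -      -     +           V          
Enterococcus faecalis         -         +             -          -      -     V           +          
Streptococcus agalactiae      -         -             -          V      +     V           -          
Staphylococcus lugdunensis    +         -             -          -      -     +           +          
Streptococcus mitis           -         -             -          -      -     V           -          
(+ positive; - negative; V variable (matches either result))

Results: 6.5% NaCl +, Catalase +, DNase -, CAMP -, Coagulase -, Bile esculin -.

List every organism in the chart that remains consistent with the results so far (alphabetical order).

Micrococcus luteus, Staphylococcus epidermidis, Staphylococcus lugdunensis, Staphylococcus saprophyticus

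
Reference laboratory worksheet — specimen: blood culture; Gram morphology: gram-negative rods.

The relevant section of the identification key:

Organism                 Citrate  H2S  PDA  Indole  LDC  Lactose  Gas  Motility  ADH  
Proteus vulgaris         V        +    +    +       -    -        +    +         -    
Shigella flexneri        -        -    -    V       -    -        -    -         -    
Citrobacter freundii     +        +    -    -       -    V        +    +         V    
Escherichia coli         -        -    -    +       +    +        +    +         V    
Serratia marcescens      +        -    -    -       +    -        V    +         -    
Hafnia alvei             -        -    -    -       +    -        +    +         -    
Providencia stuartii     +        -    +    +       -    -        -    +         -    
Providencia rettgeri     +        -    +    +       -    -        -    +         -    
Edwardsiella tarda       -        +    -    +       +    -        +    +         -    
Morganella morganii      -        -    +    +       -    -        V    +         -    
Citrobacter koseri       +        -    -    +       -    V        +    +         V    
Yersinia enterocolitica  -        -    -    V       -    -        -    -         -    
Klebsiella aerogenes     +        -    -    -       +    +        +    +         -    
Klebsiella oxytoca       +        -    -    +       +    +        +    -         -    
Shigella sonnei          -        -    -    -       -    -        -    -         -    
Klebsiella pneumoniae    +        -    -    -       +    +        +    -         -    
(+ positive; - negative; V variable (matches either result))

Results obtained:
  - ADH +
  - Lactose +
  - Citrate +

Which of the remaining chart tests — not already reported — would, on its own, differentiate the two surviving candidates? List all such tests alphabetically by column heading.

Lactose +: excludes 10 organisms — 6 left.
Citrate +: excludes Escherichia coli — 5 left.
ADH +: excludes Klebsiella aerogenes, Klebsiella oxytoca, Klebsiella pneumoniae — 2 left.
Two candidates remain: Citrobacter freundii and Citrobacter koseri.
  H2S: Citrobacter freundii +, Citrobacter koseri - — discriminates.
  PDA: - vs - — same for both, does not separate.
  Indole: Citrobacter freundii -, Citrobacter koseri + — discriminates.
  LDC: - vs - — same for both, does not separate.
  Gas: + vs + — same for both, does not separate.
  Motility: + vs + — same for both, does not separate.

H2S, Indole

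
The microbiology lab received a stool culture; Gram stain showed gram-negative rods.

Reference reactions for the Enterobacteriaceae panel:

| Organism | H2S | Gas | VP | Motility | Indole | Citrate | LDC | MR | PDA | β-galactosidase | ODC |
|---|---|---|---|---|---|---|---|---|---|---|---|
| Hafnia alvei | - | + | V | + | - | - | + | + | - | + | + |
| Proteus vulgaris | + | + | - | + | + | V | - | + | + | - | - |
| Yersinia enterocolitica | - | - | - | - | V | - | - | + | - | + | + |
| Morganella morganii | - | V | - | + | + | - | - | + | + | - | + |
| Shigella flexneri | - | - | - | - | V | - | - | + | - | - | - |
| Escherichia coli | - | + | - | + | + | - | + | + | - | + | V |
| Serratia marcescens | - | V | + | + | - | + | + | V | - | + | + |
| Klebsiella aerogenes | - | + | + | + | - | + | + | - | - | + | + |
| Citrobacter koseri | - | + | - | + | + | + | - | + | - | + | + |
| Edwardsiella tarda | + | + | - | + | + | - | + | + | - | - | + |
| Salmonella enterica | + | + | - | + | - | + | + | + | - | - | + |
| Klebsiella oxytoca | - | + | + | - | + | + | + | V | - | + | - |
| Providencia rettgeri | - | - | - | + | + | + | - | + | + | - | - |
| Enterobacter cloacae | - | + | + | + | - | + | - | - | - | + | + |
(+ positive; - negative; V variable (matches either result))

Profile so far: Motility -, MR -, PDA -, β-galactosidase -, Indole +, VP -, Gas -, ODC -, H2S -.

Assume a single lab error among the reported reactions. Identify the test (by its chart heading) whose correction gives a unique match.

As reported, no row in the chart matches all 9 reactions.
Reversing ODC → still no organism matches.
Reversing β-galactosidase → still no organism matches.
Reversing Indole → still no organism matches.
Reversing MR (to +) → unique match: Shigella flexneri.
Reversing Motility → still no organism matches.
Reversing Gas → still no organism matches.
Reversing VP → still no organism matches.
Reversing PDA → still no organism matches.
Reversing H2S → still no organism matches.

MR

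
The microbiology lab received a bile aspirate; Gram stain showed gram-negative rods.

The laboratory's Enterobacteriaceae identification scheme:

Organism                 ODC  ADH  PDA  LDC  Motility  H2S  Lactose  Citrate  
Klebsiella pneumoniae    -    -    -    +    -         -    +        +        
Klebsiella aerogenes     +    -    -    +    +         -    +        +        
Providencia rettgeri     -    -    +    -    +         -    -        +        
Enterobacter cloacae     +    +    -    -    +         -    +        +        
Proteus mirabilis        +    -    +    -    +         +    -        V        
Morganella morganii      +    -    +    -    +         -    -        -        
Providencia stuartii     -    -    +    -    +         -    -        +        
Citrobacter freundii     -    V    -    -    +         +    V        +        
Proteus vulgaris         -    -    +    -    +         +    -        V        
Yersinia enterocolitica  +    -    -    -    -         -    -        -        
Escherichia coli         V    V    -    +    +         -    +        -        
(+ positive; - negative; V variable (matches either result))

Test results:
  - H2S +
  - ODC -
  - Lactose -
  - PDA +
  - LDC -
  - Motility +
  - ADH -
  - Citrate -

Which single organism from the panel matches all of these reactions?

Proteus vulgaris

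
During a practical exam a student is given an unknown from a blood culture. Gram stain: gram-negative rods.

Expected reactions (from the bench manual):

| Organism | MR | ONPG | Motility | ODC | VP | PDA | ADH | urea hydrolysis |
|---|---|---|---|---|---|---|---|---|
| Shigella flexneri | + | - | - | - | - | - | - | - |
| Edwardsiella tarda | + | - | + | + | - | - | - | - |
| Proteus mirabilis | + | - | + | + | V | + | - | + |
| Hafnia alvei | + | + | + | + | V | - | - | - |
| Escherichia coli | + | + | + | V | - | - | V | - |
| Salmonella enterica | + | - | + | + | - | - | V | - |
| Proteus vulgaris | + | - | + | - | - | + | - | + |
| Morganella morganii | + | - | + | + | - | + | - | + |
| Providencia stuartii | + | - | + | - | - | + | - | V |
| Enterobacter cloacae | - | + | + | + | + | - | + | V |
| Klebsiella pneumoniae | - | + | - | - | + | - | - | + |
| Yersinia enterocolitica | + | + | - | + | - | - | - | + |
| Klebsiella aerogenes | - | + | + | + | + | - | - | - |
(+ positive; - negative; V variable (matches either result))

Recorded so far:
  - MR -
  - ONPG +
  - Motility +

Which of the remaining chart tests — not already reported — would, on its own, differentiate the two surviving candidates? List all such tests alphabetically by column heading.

MR -: excludes 10 organisms — 3 left.
Motility +: excludes Klebsiella pneumoniae — 2 left.
ONPG +: all 2 remaining candidates are consistent.
Two candidates remain: Enterobacter cloacae and Klebsiella aerogenes.
  ODC: + vs + — same for both, does not separate.
  VP: + vs + — same for both, does not separate.
  PDA: - vs - — same for both, does not separate.
  ADH: Enterobacter cloacae +, Klebsiella aerogenes - — discriminates.
  urea hydrolysis: V vs - — variable for at least one, does not separate.

ADH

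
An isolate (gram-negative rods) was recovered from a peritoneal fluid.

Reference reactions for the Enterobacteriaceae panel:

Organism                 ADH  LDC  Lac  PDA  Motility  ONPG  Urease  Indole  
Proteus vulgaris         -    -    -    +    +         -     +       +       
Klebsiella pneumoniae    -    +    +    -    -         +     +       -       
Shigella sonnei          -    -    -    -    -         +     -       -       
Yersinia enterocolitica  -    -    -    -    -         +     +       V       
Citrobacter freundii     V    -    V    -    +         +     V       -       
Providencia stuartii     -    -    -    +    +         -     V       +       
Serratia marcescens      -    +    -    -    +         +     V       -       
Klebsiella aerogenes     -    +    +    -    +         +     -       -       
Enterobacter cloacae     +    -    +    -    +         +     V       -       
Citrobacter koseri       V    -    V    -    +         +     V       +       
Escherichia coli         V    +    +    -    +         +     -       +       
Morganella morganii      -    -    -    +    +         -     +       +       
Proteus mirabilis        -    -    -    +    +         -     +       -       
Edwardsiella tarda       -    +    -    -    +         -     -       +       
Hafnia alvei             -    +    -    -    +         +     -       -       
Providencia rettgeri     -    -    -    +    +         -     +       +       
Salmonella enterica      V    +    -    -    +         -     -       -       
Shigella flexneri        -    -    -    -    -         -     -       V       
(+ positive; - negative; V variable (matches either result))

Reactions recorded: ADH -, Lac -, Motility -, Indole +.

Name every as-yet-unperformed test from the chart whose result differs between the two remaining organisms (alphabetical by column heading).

ADH -: excludes Enterobacter cloacae — 17 left.
Motility -: excludes 13 organisms — 4 left.
Lac -: excludes Klebsiella pneumoniae — 3 left.
Indole +: excludes Shigella sonnei — 2 left.
Two candidates remain: Shigella flexneri and Yersinia enterocolitica.
  LDC: - vs - — same for both, does not separate.
  PDA: - vs - — same for both, does not separate.
  ONPG: Shigella flexneri -, Yersinia enterocolitica + — discriminates.
  Urease: Shigella flexneri -, Yersinia enterocolitica + — discriminates.

ONPG, Urease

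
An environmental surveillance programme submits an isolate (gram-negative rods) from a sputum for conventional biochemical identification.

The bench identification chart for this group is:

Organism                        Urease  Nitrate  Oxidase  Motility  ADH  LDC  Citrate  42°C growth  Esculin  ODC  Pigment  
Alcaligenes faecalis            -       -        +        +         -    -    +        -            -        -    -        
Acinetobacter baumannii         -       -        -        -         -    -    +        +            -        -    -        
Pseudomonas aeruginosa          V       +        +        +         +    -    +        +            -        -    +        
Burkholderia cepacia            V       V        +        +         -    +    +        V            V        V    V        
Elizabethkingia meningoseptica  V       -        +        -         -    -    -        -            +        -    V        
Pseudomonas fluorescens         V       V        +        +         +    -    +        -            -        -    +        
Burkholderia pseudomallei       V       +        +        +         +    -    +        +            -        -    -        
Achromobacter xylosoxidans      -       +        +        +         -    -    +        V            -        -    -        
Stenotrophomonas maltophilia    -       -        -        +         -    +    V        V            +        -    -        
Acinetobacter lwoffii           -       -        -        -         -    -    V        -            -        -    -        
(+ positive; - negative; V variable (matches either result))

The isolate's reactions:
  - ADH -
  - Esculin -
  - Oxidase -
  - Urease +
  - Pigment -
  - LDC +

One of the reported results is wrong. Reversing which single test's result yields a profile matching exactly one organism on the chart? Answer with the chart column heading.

Oxidase

As reported, no row in the chart matches all 6 reactions.
Reversing Pigment → still no organism matches.
Reversing Esculin → still no organism matches.
Reversing Oxidase (to +) → unique match: Burkholderia cepacia.
Reversing Urease → still no organism matches.
Reversing ADH → still no organism matches.
Reversing LDC → still no organism matches.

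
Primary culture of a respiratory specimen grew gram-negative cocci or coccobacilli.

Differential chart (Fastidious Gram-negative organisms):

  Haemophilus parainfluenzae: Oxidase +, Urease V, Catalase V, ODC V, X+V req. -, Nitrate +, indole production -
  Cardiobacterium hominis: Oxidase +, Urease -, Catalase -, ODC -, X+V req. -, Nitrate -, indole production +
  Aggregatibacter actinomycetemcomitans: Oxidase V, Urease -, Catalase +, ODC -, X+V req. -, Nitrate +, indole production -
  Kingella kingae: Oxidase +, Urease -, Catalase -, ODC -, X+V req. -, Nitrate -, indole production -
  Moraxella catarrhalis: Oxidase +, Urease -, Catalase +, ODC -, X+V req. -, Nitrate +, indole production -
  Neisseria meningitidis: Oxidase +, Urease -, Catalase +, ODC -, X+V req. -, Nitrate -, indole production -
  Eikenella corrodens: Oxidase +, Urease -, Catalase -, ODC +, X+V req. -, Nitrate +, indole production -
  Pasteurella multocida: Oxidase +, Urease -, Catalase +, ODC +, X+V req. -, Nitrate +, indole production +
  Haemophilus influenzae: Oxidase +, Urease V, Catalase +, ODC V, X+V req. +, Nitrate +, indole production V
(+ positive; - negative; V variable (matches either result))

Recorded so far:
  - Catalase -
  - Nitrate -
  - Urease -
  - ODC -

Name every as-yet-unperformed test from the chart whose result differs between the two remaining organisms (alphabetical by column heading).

indole production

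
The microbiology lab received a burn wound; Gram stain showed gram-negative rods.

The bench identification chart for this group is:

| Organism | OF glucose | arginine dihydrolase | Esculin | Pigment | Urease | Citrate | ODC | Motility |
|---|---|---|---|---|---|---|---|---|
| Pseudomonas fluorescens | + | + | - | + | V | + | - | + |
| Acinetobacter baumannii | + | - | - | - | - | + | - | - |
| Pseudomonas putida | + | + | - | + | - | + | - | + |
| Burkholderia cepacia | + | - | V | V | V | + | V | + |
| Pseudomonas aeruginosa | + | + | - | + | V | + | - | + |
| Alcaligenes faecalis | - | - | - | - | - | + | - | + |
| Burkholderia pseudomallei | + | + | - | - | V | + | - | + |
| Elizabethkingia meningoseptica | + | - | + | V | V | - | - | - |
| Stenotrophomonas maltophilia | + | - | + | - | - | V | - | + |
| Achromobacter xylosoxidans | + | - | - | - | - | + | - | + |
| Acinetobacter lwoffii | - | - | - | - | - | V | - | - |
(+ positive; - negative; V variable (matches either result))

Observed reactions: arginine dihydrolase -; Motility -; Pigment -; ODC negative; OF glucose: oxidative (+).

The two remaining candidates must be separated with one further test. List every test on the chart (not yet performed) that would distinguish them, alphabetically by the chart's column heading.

Citrate, Esculin

Motility -: excludes 8 organisms — 3 left.
arginine dihydrolase -: all 3 remaining candidates are consistent.
ODC -: all 3 remaining candidates are consistent.
Pigment -: all 3 remaining candidates are consistent.
OF glucose +: excludes Acinetobacter lwoffii — 2 left.
Two candidates remain: Acinetobacter baumannii and Elizabethkingia meningoseptica.
  Esculin: Acinetobacter baumannii -, Elizabethkingia meningoseptica + — discriminates.
  Urease: - vs V — variable for at least one, does not separate.
  Citrate: Acinetobacter baumannii +, Elizabethkingia meningoseptica - — discriminates.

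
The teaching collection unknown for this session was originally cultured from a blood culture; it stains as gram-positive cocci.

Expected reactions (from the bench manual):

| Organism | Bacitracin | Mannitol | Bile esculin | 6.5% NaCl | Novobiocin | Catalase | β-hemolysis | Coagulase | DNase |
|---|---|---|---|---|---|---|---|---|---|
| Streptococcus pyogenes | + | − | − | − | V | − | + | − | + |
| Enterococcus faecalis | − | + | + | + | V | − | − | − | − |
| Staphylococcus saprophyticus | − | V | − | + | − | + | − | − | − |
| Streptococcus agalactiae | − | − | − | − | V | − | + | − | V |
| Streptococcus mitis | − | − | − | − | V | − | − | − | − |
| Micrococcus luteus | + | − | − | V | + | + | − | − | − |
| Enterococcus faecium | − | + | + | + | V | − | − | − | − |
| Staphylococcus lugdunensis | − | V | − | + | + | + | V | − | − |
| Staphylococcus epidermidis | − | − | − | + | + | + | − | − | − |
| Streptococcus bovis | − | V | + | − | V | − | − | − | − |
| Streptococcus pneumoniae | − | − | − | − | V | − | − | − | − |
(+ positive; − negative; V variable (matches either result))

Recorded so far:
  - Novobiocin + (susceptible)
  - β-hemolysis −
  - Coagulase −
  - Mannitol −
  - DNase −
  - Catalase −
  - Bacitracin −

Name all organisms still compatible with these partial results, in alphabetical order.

Streptococcus bovis, Streptococcus mitis, Streptococcus pneumoniae

Novobiocin +: excludes Staphylococcus saprophyticus — 10 left.
Catalase −: excludes Micrococcus luteus, Staphylococcus lugdunensis, Staphylococcus epidermidis — 7 left.
Coagulase −: all 7 remaining candidates are consistent.
β-hemolysis −: excludes Streptococcus pyogenes, Streptococcus agalactiae — 5 left.
DNase −: all 5 remaining candidates are consistent.
Bacitracin −: all 5 remaining candidates are consistent.
Mannitol −: excludes Enterococcus faecalis, Enterococcus faecium — 3 left.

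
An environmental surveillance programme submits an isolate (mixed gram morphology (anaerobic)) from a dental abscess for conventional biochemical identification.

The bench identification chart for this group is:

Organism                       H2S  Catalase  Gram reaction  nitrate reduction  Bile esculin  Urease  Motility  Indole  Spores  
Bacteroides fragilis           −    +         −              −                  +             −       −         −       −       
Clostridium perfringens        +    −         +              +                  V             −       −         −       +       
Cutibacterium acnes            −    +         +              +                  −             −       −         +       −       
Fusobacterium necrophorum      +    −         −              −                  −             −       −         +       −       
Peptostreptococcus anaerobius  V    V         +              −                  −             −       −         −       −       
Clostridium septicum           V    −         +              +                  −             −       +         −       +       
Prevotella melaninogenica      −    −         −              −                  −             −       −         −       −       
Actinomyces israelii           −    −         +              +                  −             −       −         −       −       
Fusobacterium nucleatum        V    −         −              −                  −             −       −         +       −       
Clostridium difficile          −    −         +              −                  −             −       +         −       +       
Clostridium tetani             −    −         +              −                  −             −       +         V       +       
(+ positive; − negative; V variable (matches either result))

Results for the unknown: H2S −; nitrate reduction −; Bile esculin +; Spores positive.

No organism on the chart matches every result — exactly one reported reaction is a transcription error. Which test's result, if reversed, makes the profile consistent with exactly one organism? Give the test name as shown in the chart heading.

Spores

As reported, no row in the chart matches all 4 reactions.
Reversing nitrate reduction → still no organism matches.
Reversing H2S → still no organism matches.
Reversing Spores (to −) → unique match: Bacteroides fragilis.
Reversing Bile esculin → 2 organisms match (not unique).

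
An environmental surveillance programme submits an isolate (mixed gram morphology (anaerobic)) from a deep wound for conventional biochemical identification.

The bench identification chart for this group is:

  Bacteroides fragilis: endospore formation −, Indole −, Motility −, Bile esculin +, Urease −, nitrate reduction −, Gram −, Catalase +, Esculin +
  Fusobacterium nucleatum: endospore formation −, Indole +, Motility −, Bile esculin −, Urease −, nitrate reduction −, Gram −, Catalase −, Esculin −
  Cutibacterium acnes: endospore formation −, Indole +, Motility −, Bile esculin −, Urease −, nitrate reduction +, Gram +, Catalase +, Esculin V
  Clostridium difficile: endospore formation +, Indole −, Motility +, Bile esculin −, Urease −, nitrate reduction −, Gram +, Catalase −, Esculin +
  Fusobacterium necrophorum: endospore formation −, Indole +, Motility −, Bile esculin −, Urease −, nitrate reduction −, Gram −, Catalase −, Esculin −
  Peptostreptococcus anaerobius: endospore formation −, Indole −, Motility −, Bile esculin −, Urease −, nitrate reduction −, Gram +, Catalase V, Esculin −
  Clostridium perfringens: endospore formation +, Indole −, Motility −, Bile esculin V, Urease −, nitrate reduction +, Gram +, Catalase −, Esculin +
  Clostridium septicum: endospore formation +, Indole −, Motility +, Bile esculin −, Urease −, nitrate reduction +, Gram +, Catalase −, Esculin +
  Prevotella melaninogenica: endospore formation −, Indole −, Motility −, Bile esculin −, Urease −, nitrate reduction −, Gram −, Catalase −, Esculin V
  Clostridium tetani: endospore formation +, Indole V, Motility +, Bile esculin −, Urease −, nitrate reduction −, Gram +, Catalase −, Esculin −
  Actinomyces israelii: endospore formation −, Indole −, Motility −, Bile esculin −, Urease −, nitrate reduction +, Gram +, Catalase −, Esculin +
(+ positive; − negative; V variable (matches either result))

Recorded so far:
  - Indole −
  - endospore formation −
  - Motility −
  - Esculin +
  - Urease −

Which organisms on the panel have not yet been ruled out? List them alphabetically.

Indole −: excludes Fusobacterium nucleatum, Cutibacterium acnes, Fusobacterium necrophorum — 8 left.
Urease −: all 8 remaining candidates are consistent.
endospore formation −: excludes Clostridium difficile, Clostridium perfringens, Clostridium septicum, Clostridium tetani — 4 left.
Motility −: all 4 remaining candidates are consistent.
Esculin +: excludes Peptostreptococcus anaerobius — 3 left.

Actinomyces israelii, Bacteroides fragilis, Prevotella melaninogenica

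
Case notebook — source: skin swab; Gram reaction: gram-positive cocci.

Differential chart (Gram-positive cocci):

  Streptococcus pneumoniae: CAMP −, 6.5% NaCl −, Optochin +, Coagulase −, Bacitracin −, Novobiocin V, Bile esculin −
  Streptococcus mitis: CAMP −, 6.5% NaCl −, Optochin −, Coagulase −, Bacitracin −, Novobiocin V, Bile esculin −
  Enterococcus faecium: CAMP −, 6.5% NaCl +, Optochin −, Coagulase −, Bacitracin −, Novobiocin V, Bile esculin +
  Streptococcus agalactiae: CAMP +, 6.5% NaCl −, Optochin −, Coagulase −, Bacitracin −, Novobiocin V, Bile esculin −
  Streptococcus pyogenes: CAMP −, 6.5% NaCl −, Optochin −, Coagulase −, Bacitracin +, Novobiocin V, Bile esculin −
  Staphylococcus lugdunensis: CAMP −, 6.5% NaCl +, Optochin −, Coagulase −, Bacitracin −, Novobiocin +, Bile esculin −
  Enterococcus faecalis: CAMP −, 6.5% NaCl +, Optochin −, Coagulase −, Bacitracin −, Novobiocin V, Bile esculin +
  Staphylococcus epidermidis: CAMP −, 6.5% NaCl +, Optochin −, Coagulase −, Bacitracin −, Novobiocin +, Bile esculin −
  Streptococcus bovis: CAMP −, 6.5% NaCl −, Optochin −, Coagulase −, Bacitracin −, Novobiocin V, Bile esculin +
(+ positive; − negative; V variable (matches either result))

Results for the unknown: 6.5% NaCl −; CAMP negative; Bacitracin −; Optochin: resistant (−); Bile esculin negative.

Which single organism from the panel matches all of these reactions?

Streptococcus mitis

Bacitracin −: excludes Streptococcus pyogenes — 8 left.
Bile esculin −: excludes Enterococcus faecium, Enterococcus faecalis, Streptococcus bovis — 5 left.
CAMP −: excludes Streptococcus agalactiae — 4 left.
Optochin −: excludes Streptococcus pneumoniae — 3 left.
6.5% NaCl −: excludes Staphylococcus lugdunensis, Staphylococcus epidermidis — 1 left.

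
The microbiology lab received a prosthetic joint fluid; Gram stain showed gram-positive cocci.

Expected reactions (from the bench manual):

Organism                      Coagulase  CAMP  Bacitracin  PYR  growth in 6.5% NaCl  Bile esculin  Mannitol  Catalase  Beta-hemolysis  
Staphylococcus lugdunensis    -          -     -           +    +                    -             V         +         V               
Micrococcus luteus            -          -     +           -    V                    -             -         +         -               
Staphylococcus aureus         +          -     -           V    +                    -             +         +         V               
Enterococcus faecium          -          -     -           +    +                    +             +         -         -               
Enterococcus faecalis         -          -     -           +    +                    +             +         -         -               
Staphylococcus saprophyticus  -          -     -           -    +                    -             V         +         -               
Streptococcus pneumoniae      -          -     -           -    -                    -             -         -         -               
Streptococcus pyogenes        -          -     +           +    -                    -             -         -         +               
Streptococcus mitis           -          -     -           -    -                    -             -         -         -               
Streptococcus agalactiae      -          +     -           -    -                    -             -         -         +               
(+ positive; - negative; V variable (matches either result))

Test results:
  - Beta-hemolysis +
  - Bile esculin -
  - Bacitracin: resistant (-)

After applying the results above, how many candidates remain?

Beta-hemolysis +: excludes 6 organisms — 4 left.
Bacitracin -: excludes Streptococcus pyogenes — 3 left.
Bile esculin -: all 3 remaining candidates are consistent.
Still consistent: Staphylococcus aureus, Staphylococcus lugdunensis, Streptococcus agalactiae.

3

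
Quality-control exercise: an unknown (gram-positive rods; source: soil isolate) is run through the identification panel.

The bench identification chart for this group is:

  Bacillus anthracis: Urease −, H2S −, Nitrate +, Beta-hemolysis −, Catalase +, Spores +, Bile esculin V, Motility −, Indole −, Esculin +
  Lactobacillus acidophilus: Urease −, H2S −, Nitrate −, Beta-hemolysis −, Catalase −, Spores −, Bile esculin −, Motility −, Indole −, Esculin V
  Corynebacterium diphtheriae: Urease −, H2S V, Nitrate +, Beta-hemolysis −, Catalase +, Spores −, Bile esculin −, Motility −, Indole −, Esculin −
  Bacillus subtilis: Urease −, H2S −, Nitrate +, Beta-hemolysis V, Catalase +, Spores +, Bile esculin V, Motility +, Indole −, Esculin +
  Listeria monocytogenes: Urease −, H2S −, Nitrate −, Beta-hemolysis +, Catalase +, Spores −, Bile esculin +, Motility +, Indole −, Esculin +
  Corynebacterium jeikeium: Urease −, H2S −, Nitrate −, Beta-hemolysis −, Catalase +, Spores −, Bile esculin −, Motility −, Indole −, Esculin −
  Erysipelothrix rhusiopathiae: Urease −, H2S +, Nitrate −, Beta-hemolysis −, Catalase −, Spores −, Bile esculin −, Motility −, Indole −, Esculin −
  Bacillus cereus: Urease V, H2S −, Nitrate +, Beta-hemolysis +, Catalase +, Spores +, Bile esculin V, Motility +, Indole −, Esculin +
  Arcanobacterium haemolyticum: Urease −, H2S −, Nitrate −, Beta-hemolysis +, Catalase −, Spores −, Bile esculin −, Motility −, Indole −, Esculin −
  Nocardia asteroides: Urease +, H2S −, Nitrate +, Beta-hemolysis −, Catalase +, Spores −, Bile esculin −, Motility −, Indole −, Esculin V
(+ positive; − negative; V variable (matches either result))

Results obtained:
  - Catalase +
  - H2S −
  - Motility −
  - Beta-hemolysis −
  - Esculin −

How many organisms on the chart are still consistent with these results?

Beta-hemolysis −: excludes Listeria monocytogenes, Bacillus cereus, Arcanobacterium haemolyticum — 7 left.
H2S −: excludes Erysipelothrix rhusiopathiae — 6 left.
Motility −: excludes Bacillus subtilis — 5 left.
Catalase +: excludes Lactobacillus acidophilus — 4 left.
Esculin −: excludes Bacillus anthracis — 3 left.
Still consistent: Corynebacterium diphtheriae, Corynebacterium jeikeium, Nocardia asteroides.

3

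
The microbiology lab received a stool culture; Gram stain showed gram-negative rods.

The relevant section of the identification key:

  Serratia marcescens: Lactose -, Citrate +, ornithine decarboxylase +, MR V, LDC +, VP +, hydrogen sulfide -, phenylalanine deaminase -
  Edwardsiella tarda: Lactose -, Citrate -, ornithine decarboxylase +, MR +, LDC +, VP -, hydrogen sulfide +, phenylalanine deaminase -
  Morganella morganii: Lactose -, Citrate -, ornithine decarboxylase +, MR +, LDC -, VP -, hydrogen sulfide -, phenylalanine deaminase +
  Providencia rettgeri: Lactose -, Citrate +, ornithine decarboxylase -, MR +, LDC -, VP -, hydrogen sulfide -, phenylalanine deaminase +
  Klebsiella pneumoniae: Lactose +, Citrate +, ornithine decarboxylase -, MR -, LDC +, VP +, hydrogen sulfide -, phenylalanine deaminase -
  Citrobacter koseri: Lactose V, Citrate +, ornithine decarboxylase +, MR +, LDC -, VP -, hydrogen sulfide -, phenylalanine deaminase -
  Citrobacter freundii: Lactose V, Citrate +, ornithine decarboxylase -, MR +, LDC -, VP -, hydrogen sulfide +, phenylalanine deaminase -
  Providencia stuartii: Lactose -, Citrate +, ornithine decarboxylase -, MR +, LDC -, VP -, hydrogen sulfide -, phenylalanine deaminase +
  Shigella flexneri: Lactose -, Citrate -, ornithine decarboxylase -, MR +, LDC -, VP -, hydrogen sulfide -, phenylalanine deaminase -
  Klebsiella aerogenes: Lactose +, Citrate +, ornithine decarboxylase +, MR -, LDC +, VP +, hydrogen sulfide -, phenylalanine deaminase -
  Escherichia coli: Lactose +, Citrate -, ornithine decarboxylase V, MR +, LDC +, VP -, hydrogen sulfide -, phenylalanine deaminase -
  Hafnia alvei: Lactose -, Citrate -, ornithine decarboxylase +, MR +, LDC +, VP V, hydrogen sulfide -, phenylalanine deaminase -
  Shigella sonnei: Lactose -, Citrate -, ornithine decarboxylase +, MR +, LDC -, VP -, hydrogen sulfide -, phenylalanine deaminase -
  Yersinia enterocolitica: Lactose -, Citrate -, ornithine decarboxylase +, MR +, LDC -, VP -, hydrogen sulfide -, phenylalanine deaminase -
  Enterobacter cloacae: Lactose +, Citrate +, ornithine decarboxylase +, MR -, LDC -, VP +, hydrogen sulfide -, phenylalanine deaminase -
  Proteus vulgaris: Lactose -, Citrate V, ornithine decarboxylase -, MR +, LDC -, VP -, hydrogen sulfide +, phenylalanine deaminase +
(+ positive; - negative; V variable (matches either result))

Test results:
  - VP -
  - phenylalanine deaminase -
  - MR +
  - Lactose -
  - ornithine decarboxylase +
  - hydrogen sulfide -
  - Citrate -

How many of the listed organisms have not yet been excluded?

hydrogen sulfide -: excludes Edwardsiella tarda, Citrobacter freundii, Proteus vulgaris — 13 left.
phenylalanine deaminase -: excludes Morganella morganii, Providencia rettgeri, Providencia stuartii — 10 left.
ornithine decarboxylase +: excludes Klebsiella pneumoniae, Shigella flexneri — 8 left.
VP -: excludes Serratia marcescens, Klebsiella aerogenes, Enterobacter cloacae — 5 left.
MR +: all 5 remaining candidates are consistent.
Lactose -: excludes Escherichia coli — 4 left.
Citrate -: excludes Citrobacter koseri — 3 left.
Still consistent: Hafnia alvei, Shigella sonnei, Yersinia enterocolitica.

3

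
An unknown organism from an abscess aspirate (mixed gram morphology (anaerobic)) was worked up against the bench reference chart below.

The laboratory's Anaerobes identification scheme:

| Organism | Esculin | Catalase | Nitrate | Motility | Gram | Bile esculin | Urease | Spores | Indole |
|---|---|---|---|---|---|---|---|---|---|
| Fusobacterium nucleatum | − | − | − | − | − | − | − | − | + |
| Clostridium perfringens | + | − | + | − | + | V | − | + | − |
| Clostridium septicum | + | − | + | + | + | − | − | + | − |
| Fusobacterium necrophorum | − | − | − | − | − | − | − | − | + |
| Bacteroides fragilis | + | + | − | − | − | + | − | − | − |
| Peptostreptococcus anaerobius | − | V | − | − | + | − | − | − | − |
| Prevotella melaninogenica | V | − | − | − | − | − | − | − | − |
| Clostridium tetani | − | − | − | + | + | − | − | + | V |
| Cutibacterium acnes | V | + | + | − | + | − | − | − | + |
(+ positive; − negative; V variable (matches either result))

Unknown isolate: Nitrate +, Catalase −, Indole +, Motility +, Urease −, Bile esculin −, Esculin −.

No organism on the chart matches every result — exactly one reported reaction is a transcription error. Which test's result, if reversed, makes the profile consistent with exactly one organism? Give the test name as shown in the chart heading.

As reported, no row in the chart matches all 7 reactions.
Reversing Motility → still no organism matches.
Reversing Urease → still no organism matches.
Reversing Nitrate (to −) → unique match: Clostridium tetani.
Reversing Esculin → still no organism matches.
Reversing Bile esculin → still no organism matches.
Reversing Indole → still no organism matches.
Reversing Catalase → still no organism matches.

Nitrate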